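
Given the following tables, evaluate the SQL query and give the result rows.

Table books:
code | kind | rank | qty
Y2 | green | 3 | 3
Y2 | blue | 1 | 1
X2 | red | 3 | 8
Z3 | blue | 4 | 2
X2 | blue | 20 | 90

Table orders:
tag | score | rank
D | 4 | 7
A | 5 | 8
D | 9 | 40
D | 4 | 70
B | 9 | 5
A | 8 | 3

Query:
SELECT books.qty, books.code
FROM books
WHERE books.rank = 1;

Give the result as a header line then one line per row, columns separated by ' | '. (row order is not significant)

== RESULT ==
books.qty | books.code
1 | Y2

Derivation:
After WHERE (1 rows):
books.code | books.kind | books.rank | books.qty
Y2 | blue | 1 | 1
After SELECT (1 rows):
books.qty | books.code
1 | Y2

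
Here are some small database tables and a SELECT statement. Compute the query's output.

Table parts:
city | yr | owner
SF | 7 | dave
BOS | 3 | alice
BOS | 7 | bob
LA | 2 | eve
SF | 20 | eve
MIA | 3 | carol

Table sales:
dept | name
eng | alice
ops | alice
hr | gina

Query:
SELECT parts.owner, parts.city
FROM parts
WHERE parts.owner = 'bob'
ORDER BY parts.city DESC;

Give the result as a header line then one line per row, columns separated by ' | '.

After WHERE (1 rows):
parts.city | parts.yr | parts.owner
BOS | 7 | bob
After SELECT (1 rows):
parts.owner | parts.city
bob | BOS
After ORDER BY (1 rows):
parts.owner | parts.city
bob | BOS

== RESULT ==
parts.owner | parts.city
bob | BOS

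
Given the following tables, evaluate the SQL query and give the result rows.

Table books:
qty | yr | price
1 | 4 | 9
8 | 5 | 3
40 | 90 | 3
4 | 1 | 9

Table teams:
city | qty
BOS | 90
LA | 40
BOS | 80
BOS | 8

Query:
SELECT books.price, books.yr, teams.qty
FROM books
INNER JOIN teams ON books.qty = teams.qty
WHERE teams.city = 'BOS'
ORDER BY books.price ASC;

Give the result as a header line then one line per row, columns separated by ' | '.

== RESULT ==
books.price | books.yr | teams.qty
3 | 5 | 8

Derivation:
After JOIN teams (2 rows):
books.qty | books.yr | books.price | teams.city | teams.qty
8 | 5 | 3 | BOS | 8
40 | 90 | 3 | LA | 40
After WHERE (1 rows):
books.qty | books.yr | books.price | teams.city | teams.qty
8 | 5 | 3 | BOS | 8
After SELECT (1 rows):
books.price | books.yr | teams.qty
3 | 5 | 8
After ORDER BY (1 rows):
books.price | books.yr | teams.qty
3 | 5 | 8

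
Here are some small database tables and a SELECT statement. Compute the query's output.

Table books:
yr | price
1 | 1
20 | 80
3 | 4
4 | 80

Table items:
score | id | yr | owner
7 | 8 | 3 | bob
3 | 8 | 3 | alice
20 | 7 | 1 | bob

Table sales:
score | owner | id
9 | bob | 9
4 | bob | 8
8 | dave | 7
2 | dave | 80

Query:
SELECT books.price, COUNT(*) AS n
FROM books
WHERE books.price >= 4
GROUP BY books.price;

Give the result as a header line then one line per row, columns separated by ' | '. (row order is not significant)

== RESULT ==
books.price | n
80 | 2
4 | 1

Derivation:
After WHERE (3 rows):
books.yr | books.price
20 | 80
3 | 4
4 | 80
After GROUP BY (2 rows):
books.price | n
80 | 2
4 | 1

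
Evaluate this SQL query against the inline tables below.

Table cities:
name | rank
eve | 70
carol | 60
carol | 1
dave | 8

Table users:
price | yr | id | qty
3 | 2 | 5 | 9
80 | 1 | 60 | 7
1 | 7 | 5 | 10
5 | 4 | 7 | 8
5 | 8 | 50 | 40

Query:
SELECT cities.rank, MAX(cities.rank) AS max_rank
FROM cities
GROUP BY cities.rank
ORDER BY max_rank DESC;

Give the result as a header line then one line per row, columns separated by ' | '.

== RESULT ==
cities.rank | max_rank
70 | 70
60 | 60
8 | 8
1 | 1

Derivation:
After GROUP BY (4 rows):
cities.rank | max_rank
70 | 70
60 | 60
1 | 1
8 | 8
After ORDER BY (4 rows):
cities.rank | max_rank
70 | 70
60 | 60
8 | 8
1 | 1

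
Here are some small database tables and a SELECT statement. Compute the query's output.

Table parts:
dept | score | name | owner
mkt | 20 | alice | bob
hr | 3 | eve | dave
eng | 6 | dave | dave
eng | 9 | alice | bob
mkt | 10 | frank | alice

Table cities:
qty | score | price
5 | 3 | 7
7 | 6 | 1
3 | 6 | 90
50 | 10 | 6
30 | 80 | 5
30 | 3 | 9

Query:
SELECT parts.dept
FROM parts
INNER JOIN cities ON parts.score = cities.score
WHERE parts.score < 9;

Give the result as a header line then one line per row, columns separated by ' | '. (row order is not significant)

== RESULT ==
parts.dept
hr
hr
eng
eng

Derivation:
After JOIN cities (5 rows):
parts.dept | parts.score | parts.name | parts.owner | cities.qty | cities.score | cities.price
hr | 3 | eve | dave | 5 | 3 | 7
hr | 3 | eve | dave | 30 | 3 | 9
eng | 6 | dave | dave | 7 | 6 | 1
eng | 6 | dave | dave | 3 | 6 | 90
mkt | 10 | frank | alice | 50 | 10 | 6
After WHERE (4 rows):
parts.dept | parts.score | parts.name | parts.owner | cities.qty | cities.score | cities.price
hr | 3 | eve | dave | 5 | 3 | 7
hr | 3 | eve | dave | 30 | 3 | 9
eng | 6 | dave | dave | 7 | 6 | 1
eng | 6 | dave | dave | 3 | 6 | 90
After SELECT (4 rows):
parts.dept
hr
hr
eng
eng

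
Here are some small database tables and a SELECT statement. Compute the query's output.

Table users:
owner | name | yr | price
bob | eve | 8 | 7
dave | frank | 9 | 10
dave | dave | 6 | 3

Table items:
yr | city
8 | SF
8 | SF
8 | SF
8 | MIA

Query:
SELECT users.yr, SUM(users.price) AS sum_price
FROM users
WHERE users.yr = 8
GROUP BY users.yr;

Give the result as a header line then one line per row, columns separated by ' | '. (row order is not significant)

After WHERE (1 rows):
users.owner | users.name | users.yr | users.price
bob | eve | 8 | 7
After GROUP BY (1 rows):
users.yr | sum_price
8 | 7

== RESULT ==
users.yr | sum_price
8 | 7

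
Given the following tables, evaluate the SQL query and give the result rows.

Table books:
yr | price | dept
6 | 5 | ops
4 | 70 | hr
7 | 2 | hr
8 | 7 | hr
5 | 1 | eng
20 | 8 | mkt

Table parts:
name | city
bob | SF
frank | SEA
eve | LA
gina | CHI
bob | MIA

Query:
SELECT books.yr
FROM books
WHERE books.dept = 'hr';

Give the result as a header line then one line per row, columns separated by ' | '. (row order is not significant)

== RESULT ==
books.yr
4
7
8

Derivation:
After WHERE (3 rows):
books.yr | books.price | books.dept
4 | 70 | hr
7 | 2 | hr
8 | 7 | hr
After SELECT (3 rows):
books.yr
4
7
8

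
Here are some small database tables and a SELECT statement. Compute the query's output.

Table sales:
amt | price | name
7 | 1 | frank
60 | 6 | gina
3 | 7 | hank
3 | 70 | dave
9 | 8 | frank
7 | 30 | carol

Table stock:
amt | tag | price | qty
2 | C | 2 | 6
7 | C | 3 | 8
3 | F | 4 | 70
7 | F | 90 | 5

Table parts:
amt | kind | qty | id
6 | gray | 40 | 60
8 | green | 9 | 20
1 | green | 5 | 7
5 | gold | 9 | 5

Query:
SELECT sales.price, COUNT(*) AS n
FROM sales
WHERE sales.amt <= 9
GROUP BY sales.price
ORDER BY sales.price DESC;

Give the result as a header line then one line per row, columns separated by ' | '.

== RESULT ==
sales.price | n
70 | 1
30 | 1
8 | 1
7 | 1
1 | 1

Derivation:
After WHERE (5 rows):
sales.amt | sales.price | sales.name
7 | 1 | frank
3 | 7 | hank
3 | 70 | dave
9 | 8 | frank
7 | 30 | carol
After GROUP BY (5 rows):
sales.price | n
1 | 1
7 | 1
70 | 1
8 | 1
30 | 1
After ORDER BY (5 rows):
sales.price | n
70 | 1
30 | 1
8 | 1
7 | 1
1 | 1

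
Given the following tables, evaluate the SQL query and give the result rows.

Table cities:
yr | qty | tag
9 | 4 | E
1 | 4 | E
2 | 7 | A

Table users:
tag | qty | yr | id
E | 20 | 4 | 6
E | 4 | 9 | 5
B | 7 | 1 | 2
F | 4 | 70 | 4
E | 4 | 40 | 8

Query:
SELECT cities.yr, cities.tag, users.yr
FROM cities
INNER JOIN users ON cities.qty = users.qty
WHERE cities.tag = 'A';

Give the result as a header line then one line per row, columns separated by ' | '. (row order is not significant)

After JOIN users (7 rows):
cities.yr | cities.qty | cities.tag | users.tag | users.qty | users.yr | users.id
9 | 4 | E | E | 4 | 9 | 5
9 | 4 | E | F | 4 | 70 | 4
9 | 4 | E | E | 4 | 40 | 8
1 | 4 | E | E | 4 | 9 | 5
1 | 4 | E | F | 4 | 70 | 4
1 | 4 | E | E | 4 | 40 | 8
2 | 7 | A | B | 7 | 1 | 2
After WHERE (1 rows):
cities.yr | cities.qty | cities.tag | users.tag | users.qty | users.yr | users.id
2 | 7 | A | B | 7 | 1 | 2
After SELECT (1 rows):
cities.yr | cities.tag | users.yr
2 | A | 1

== RESULT ==
cities.yr | cities.tag | users.yr
2 | A | 1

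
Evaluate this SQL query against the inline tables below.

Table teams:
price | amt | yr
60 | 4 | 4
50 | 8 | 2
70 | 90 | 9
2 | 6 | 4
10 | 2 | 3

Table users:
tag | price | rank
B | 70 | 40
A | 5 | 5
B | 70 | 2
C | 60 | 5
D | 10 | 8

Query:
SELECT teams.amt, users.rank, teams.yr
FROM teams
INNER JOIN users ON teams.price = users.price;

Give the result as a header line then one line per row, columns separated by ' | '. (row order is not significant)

== RESULT ==
teams.amt | users.rank | teams.yr
4 | 5 | 4
90 | 40 | 9
90 | 2 | 9
2 | 8 | 3

Derivation:
After JOIN users (4 rows):
teams.price | teams.amt | teams.yr | users.tag | users.price | users.rank
60 | 4 | 4 | C | 60 | 5
70 | 90 | 9 | B | 70 | 40
70 | 90 | 9 | B | 70 | 2
10 | 2 | 3 | D | 10 | 8
After SELECT (4 rows):
teams.amt | users.rank | teams.yr
4 | 5 | 4
90 | 40 | 9
90 | 2 | 9
2 | 8 | 3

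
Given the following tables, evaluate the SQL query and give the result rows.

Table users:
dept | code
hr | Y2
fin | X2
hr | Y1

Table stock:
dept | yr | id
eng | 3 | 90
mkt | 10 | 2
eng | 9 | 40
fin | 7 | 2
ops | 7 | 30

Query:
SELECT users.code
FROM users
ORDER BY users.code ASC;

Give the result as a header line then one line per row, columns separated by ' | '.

== RESULT ==
users.code
X2
Y1
Y2

Derivation:
After SELECT (3 rows):
users.code
Y2
X2
Y1
After ORDER BY (3 rows):
users.code
X2
Y1
Y2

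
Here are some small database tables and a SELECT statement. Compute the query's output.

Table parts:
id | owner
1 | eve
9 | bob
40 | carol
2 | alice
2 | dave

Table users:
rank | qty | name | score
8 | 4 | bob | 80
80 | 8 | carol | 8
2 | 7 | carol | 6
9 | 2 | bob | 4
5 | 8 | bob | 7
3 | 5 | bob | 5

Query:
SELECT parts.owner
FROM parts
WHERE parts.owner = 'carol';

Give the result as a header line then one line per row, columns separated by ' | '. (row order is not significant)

== RESULT ==
parts.owner
carol

Derivation:
After WHERE (1 rows):
parts.id | parts.owner
40 | carol
After SELECT (1 rows):
parts.owner
carol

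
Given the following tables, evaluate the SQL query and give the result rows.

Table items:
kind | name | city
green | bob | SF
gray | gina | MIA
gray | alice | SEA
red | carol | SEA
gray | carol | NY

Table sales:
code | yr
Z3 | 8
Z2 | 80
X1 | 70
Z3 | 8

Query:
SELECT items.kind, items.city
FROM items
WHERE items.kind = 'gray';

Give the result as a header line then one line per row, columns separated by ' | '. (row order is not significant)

After WHERE (3 rows):
items.kind | items.name | items.city
gray | gina | MIA
gray | alice | SEA
gray | carol | NY
After SELECT (3 rows):
items.kind | items.city
gray | MIA
gray | SEA
gray | NY

== RESULT ==
items.kind | items.city
gray | MIA
gray | SEA
gray | NY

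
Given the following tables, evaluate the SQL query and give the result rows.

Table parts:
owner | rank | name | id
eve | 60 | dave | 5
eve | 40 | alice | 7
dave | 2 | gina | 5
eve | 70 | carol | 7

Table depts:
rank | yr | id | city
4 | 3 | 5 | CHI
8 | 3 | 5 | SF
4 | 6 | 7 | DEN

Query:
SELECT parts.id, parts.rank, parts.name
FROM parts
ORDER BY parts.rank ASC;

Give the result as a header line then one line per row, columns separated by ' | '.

== RESULT ==
parts.id | parts.rank | parts.name
5 | 2 | gina
7 | 40 | alice
5 | 60 | dave
7 | 70 | carol

Derivation:
After SELECT (4 rows):
parts.id | parts.rank | parts.name
5 | 60 | dave
7 | 40 | alice
5 | 2 | gina
7 | 70 | carol
After ORDER BY (4 rows):
parts.id | parts.rank | parts.name
5 | 2 | gina
7 | 40 | alice
5 | 60 | dave
7 | 70 | carol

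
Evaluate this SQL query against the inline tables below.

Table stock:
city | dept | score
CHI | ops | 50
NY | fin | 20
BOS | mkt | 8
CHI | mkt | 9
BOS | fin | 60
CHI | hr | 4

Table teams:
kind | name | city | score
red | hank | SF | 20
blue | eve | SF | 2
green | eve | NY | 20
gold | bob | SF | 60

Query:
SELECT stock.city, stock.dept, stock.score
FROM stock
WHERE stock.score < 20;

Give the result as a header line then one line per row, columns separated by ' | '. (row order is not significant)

After WHERE (3 rows):
stock.city | stock.dept | stock.score
BOS | mkt | 8
CHI | mkt | 9
CHI | hr | 4
After SELECT (3 rows):
stock.city | stock.dept | stock.score
BOS | mkt | 8
CHI | mkt | 9
CHI | hr | 4

== RESULT ==
stock.city | stock.dept | stock.score
BOS | mkt | 8
CHI | mkt | 9
CHI | hr | 4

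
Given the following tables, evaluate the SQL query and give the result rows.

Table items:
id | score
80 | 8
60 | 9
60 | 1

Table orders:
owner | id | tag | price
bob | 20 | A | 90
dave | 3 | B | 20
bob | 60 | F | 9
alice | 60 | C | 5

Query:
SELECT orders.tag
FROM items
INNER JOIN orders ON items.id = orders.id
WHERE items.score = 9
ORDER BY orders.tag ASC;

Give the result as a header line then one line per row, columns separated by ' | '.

After JOIN orders (4 rows):
items.id | items.score | orders.owner | orders.id | orders.tag | orders.price
60 | 9 | bob | 60 | F | 9
60 | 9 | alice | 60 | C | 5
60 | 1 | bob | 60 | F | 9
60 | 1 | alice | 60 | C | 5
After WHERE (2 rows):
items.id | items.score | orders.owner | orders.id | orders.tag | orders.price
60 | 9 | bob | 60 | F | 9
60 | 9 | alice | 60 | C | 5
After SELECT (2 rows):
orders.tag
F
C
After ORDER BY (2 rows):
orders.tag
C
F

== RESULT ==
orders.tag
C
F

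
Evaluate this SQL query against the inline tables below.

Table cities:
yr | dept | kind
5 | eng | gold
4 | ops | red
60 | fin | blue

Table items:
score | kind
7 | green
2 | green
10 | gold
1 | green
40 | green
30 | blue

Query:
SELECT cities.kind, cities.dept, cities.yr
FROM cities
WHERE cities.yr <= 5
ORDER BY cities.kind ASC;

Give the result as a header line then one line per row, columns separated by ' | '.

== RESULT ==
cities.kind | cities.dept | cities.yr
gold | eng | 5
red | ops | 4

Derivation:
After WHERE (2 rows):
cities.yr | cities.dept | cities.kind
5 | eng | gold
4 | ops | red
After SELECT (2 rows):
cities.kind | cities.dept | cities.yr
gold | eng | 5
red | ops | 4
After ORDER BY (2 rows):
cities.kind | cities.dept | cities.yr
gold | eng | 5
red | ops | 4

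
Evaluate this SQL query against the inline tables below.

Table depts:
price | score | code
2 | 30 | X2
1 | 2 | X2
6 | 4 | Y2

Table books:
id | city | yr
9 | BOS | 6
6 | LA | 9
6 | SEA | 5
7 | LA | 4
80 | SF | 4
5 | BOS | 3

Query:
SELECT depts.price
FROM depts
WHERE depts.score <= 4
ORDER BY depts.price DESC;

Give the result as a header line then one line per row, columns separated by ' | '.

== RESULT ==
depts.price
6
1

Derivation:
After WHERE (2 rows):
depts.price | depts.score | depts.code
1 | 2 | X2
6 | 4 | Y2
After SELECT (2 rows):
depts.price
1
6
After ORDER BY (2 rows):
depts.price
6
1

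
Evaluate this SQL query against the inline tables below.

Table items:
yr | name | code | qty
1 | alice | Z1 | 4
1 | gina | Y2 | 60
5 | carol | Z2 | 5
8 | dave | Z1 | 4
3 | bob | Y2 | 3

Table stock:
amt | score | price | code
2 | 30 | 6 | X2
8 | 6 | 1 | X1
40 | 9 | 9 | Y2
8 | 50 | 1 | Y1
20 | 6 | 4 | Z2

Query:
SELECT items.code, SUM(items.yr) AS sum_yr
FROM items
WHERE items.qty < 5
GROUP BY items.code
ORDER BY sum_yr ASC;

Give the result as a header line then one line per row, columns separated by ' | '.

== RESULT ==
items.code | sum_yr
Y2 | 3
Z1 | 9

Derivation:
After WHERE (3 rows):
items.yr | items.name | items.code | items.qty
1 | alice | Z1 | 4
8 | dave | Z1 | 4
3 | bob | Y2 | 3
After GROUP BY (2 rows):
items.code | sum_yr
Z1 | 9
Y2 | 3
After ORDER BY (2 rows):
items.code | sum_yr
Y2 | 3
Z1 | 9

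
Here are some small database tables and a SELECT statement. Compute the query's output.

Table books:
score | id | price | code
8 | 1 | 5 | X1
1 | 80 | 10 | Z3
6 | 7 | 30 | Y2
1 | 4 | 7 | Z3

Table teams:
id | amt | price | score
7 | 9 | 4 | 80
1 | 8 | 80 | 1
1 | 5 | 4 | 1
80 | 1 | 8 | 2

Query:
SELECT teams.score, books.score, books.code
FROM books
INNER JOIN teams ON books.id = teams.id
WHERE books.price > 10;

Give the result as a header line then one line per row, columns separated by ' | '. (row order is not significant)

After JOIN teams (4 rows):
books.score | books.id | books.price | books.code | teams.id | teams.amt | teams.price | teams.score
8 | 1 | 5 | X1 | 1 | 8 | 80 | 1
8 | 1 | 5 | X1 | 1 | 5 | 4 | 1
1 | 80 | 10 | Z3 | 80 | 1 | 8 | 2
6 | 7 | 30 | Y2 | 7 | 9 | 4 | 80
After WHERE (1 rows):
books.score | books.id | books.price | books.code | teams.id | teams.amt | teams.price | teams.score
6 | 7 | 30 | Y2 | 7 | 9 | 4 | 80
After SELECT (1 rows):
teams.score | books.score | books.code
80 | 6 | Y2

== RESULT ==
teams.score | books.score | books.code
80 | 6 | Y2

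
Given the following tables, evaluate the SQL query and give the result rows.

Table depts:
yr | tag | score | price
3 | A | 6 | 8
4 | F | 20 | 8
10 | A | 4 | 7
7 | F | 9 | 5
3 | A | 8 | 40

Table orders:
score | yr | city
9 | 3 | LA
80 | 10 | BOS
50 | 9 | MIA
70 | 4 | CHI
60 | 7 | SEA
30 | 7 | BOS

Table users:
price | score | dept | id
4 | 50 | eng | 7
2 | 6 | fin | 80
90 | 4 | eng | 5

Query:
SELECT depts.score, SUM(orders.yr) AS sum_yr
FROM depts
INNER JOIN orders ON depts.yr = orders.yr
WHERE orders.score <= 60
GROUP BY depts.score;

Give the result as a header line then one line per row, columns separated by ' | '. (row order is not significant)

== RESULT ==
depts.score | sum_yr
6 | 3
9 | 14
8 | 3

Derivation:
After JOIN orders (6 rows):
depts.yr | depts.tag | depts.score | depts.price | orders.score | orders.yr | orders.city
3 | A | 6 | 8 | 9 | 3 | LA
4 | F | 20 | 8 | 70 | 4 | CHI
10 | A | 4 | 7 | 80 | 10 | BOS
7 | F | 9 | 5 | 60 | 7 | SEA
7 | F | 9 | 5 | 30 | 7 | BOS
3 | A | 8 | 40 | 9 | 3 | LA
After WHERE (4 rows):
depts.yr | depts.tag | depts.score | depts.price | orders.score | orders.yr | orders.city
3 | A | 6 | 8 | 9 | 3 | LA
7 | F | 9 | 5 | 60 | 7 | SEA
7 | F | 9 | 5 | 30 | 7 | BOS
3 | A | 8 | 40 | 9 | 3 | LA
After GROUP BY (3 rows):
depts.score | sum_yr
6 | 3
9 | 14
8 | 3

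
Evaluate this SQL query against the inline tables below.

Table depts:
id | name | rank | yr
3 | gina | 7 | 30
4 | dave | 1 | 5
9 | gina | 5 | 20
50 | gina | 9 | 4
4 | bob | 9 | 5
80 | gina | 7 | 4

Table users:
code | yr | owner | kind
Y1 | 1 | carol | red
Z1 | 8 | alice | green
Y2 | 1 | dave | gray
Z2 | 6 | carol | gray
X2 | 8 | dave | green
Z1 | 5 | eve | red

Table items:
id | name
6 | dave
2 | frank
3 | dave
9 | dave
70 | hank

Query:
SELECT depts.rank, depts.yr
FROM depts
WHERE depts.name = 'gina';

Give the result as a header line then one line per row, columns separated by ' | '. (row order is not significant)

After WHERE (4 rows):
depts.id | depts.name | depts.rank | depts.yr
3 | gina | 7 | 30
9 | gina | 5 | 20
50 | gina | 9 | 4
80 | gina | 7 | 4
After SELECT (4 rows):
depts.rank | depts.yr
7 | 30
5 | 20
9 | 4
7 | 4

== RESULT ==
depts.rank | depts.yr
7 | 30
5 | 20
9 | 4
7 | 4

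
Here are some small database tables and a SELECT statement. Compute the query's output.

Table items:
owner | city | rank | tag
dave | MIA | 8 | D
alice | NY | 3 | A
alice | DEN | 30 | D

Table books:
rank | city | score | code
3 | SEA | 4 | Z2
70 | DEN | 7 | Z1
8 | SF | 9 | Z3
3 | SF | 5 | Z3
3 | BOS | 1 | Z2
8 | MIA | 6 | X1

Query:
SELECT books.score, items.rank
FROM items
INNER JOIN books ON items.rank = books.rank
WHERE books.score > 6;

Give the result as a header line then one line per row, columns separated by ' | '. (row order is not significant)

== RESULT ==
books.score | items.rank
9 | 8

Derivation:
After JOIN books (5 rows):
items.owner | items.city | items.rank | items.tag | books.rank | books.city | books.score | books.code
dave | MIA | 8 | D | 8 | SF | 9 | Z3
dave | MIA | 8 | D | 8 | MIA | 6 | X1
alice | NY | 3 | A | 3 | SEA | 4 | Z2
alice | NY | 3 | A | 3 | SF | 5 | Z3
alice | NY | 3 | A | 3 | BOS | 1 | Z2
After WHERE (1 rows):
items.owner | items.city | items.rank | items.tag | books.rank | books.city | books.score | books.code
dave | MIA | 8 | D | 8 | SF | 9 | Z3
After SELECT (1 rows):
books.score | items.rank
9 | 8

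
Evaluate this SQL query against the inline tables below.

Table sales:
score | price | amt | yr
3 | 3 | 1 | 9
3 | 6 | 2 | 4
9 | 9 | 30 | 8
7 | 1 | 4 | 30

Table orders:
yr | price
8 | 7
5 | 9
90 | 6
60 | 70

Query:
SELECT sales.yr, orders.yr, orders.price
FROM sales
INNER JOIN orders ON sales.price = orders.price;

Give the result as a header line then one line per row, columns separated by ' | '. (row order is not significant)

After JOIN orders (2 rows):
sales.score | sales.price | sales.amt | sales.yr | orders.yr | orders.price
3 | 6 | 2 | 4 | 90 | 6
9 | 9 | 30 | 8 | 5 | 9
After SELECT (2 rows):
sales.yr | orders.yr | orders.price
4 | 90 | 6
8 | 5 | 9

== RESULT ==
sales.yr | orders.yr | orders.price
4 | 90 | 6
8 | 5 | 9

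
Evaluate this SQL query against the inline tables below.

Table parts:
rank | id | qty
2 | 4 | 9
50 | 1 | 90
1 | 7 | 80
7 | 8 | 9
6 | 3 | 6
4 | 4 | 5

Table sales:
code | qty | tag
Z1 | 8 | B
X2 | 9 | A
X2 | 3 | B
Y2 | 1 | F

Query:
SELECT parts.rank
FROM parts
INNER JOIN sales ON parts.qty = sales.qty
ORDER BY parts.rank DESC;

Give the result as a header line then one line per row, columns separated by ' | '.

== RESULT ==
parts.rank
7
2

Derivation:
After JOIN sales (2 rows):
parts.rank | parts.id | parts.qty | sales.code | sales.qty | sales.tag
2 | 4 | 9 | X2 | 9 | A
7 | 8 | 9 | X2 | 9 | A
After SELECT (2 rows):
parts.rank
2
7
After ORDER BY (2 rows):
parts.rank
7
2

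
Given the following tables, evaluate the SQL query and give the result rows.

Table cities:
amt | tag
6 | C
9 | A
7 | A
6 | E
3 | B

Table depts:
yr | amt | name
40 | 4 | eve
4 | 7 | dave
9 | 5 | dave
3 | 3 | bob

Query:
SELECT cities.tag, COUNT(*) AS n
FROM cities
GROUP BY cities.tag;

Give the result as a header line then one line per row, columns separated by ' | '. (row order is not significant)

After GROUP BY (4 rows):
cities.tag | n
C | 1
A | 2
E | 1
B | 1

== RESULT ==
cities.tag | n
C | 1
A | 2
E | 1
B | 1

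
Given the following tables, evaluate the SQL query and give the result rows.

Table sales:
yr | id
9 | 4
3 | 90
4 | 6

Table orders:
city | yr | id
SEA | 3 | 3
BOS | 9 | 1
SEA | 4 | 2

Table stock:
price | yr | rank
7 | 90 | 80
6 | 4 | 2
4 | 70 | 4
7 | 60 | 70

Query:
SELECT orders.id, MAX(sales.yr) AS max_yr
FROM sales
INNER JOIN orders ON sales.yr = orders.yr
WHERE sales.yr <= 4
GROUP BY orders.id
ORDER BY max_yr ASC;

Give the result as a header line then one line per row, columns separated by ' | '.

After JOIN orders (3 rows):
sales.yr | sales.id | orders.city | orders.yr | orders.id
9 | 4 | BOS | 9 | 1
3 | 90 | SEA | 3 | 3
4 | 6 | SEA | 4 | 2
After WHERE (2 rows):
sales.yr | sales.id | orders.city | orders.yr | orders.id
3 | 90 | SEA | 3 | 3
4 | 6 | SEA | 4 | 2
After GROUP BY (2 rows):
orders.id | max_yr
3 | 3
2 | 4
After ORDER BY (2 rows):
orders.id | max_yr
3 | 3
2 | 4

== RESULT ==
orders.id | max_yr
3 | 3
2 | 4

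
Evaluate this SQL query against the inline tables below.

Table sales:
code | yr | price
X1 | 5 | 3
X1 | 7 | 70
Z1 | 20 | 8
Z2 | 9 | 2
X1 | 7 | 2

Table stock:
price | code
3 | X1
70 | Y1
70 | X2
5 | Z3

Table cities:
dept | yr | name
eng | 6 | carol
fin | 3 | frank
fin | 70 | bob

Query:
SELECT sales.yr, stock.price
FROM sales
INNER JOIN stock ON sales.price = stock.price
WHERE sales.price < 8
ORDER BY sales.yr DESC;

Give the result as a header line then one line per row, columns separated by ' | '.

After JOIN stock (3 rows):
sales.code | sales.yr | sales.price | stock.price | stock.code
X1 | 5 | 3 | 3 | X1
X1 | 7 | 70 | 70 | Y1
X1 | 7 | 70 | 70 | X2
After WHERE (1 rows):
sales.code | sales.yr | sales.price | stock.price | stock.code
X1 | 5 | 3 | 3 | X1
After SELECT (1 rows):
sales.yr | stock.price
5 | 3
After ORDER BY (1 rows):
sales.yr | stock.price
5 | 3

== RESULT ==
sales.yr | stock.price
5 | 3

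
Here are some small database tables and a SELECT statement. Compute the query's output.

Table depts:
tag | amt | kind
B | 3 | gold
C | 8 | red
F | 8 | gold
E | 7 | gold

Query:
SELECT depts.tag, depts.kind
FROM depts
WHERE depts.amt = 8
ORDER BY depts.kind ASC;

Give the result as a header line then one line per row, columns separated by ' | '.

After WHERE (2 rows):
depts.tag | depts.amt | depts.kind
C | 8 | red
F | 8 | gold
After SELECT (2 rows):
depts.tag | depts.kind
C | red
F | gold
After ORDER BY (2 rows):
depts.tag | depts.kind
F | gold
C | red

== RESULT ==
depts.tag | depts.kind
F | gold
C | red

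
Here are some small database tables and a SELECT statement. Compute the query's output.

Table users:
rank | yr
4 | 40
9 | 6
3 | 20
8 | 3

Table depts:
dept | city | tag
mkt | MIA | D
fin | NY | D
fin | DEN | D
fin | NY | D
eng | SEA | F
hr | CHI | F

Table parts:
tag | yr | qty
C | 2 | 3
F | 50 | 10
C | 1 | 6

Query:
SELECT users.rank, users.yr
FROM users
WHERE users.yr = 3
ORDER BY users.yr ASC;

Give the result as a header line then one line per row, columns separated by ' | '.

== RESULT ==
users.rank | users.yr
8 | 3

Derivation:
After WHERE (1 rows):
users.rank | users.yr
8 | 3
After SELECT (1 rows):
users.rank | users.yr
8 | 3
After ORDER BY (1 rows):
users.rank | users.yr
8 | 3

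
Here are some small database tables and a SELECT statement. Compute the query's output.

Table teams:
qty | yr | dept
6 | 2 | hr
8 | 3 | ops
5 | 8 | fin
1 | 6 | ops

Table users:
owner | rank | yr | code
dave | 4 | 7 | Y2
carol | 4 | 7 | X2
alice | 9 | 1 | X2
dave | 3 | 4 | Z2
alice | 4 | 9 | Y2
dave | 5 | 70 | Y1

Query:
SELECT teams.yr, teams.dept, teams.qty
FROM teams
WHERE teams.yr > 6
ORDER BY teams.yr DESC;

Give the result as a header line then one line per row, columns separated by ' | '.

After WHERE (1 rows):
teams.qty | teams.yr | teams.dept
5 | 8 | fin
After SELECT (1 rows):
teams.yr | teams.dept | teams.qty
8 | fin | 5
After ORDER BY (1 rows):
teams.yr | teams.dept | teams.qty
8 | fin | 5

== RESULT ==
teams.yr | teams.dept | teams.qty
8 | fin | 5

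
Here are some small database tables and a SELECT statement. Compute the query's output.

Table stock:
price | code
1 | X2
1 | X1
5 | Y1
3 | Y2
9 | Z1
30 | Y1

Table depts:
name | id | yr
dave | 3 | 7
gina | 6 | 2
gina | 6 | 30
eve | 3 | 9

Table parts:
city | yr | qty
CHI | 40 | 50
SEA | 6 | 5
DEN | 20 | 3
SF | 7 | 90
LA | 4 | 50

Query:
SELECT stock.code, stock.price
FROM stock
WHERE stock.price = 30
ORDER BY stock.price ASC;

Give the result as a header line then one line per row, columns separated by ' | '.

== RESULT ==
stock.code | stock.price
Y1 | 30

Derivation:
After WHERE (1 rows):
stock.price | stock.code
30 | Y1
After SELECT (1 rows):
stock.code | stock.price
Y1 | 30
After ORDER BY (1 rows):
stock.code | stock.price
Y1 | 30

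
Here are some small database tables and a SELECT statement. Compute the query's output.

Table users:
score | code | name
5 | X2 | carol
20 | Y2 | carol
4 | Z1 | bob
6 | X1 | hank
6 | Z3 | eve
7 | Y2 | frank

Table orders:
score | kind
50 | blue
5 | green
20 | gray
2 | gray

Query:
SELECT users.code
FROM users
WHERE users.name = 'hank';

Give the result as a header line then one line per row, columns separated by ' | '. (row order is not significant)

After WHERE (1 rows):
users.score | users.code | users.name
6 | X1 | hank
After SELECT (1 rows):
users.code
X1

== RESULT ==
users.code
X1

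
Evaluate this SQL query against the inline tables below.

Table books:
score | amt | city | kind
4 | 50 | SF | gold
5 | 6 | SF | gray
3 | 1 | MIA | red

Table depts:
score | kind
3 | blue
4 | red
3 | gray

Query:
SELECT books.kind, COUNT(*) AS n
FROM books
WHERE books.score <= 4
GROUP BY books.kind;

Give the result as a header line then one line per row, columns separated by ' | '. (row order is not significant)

After WHERE (2 rows):
books.score | books.amt | books.city | books.kind
4 | 50 | SF | gold
3 | 1 | MIA | red
After GROUP BY (2 rows):
books.kind | n
gold | 1
red | 1

== RESULT ==
books.kind | n
gold | 1
red | 1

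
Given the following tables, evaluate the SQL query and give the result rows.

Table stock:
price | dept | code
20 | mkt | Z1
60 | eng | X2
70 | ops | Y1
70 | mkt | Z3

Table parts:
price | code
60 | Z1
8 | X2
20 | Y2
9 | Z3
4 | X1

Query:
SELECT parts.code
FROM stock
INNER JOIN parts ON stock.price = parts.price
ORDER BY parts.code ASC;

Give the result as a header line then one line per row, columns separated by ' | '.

After JOIN parts (2 rows):
stock.price | stock.dept | stock.code | parts.price | parts.code
20 | mkt | Z1 | 20 | Y2
60 | eng | X2 | 60 | Z1
After SELECT (2 rows):
parts.code
Y2
Z1
After ORDER BY (2 rows):
parts.code
Y2
Z1

== RESULT ==
parts.code
Y2
Z1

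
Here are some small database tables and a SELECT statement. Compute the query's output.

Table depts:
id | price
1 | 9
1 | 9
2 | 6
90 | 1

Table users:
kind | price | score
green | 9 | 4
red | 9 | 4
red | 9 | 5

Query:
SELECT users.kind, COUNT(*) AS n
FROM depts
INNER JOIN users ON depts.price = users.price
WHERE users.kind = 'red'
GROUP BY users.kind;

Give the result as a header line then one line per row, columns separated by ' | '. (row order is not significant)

== RESULT ==
users.kind | n
red | 4

Derivation:
After JOIN users (6 rows):
depts.id | depts.price | users.kind | users.price | users.score
1 | 9 | green | 9 | 4
1 | 9 | red | 9 | 4
1 | 9 | red | 9 | 5
1 | 9 | green | 9 | 4
1 | 9 | red | 9 | 4
1 | 9 | red | 9 | 5
After WHERE (4 rows):
depts.id | depts.price | users.kind | users.price | users.score
1 | 9 | red | 9 | 4
1 | 9 | red | 9 | 5
1 | 9 | red | 9 | 4
1 | 9 | red | 9 | 5
After GROUP BY (1 rows):
users.kind | n
red | 4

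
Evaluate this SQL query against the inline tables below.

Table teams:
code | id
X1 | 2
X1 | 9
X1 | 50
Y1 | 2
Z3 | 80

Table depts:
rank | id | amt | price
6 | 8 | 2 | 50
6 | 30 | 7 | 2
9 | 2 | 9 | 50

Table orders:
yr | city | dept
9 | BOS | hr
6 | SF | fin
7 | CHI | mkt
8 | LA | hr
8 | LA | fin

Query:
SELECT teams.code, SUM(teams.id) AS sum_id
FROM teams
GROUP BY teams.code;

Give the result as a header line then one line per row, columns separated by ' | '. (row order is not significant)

== RESULT ==
teams.code | sum_id
X1 | 61
Y1 | 2
Z3 | 80

Derivation:
After GROUP BY (3 rows):
teams.code | sum_id
X1 | 61
Y1 | 2
Z3 | 80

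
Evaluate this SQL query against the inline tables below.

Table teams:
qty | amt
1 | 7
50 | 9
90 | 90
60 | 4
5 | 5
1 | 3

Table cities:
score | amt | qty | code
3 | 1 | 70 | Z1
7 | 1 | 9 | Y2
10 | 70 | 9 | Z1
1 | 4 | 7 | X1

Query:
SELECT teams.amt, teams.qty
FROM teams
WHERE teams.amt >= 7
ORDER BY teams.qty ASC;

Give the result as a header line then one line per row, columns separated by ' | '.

After WHERE (3 rows):
teams.qty | teams.amt
1 | 7
50 | 9
90 | 90
After SELECT (3 rows):
teams.amt | teams.qty
7 | 1
9 | 50
90 | 90
After ORDER BY (3 rows):
teams.amt | teams.qty
7 | 1
9 | 50
90 | 90

== RESULT ==
teams.amt | teams.qty
7 | 1
9 | 50
90 | 90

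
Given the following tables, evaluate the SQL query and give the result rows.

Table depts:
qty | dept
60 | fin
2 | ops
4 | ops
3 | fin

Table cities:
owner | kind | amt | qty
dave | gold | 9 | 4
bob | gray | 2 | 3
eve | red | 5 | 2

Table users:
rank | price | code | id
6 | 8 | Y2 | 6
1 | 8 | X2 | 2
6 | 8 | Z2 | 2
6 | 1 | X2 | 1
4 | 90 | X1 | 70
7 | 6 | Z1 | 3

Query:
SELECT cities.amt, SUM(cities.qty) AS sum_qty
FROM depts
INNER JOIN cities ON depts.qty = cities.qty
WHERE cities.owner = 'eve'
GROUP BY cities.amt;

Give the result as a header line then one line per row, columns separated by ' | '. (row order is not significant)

== RESULT ==
cities.amt | sum_qty
5 | 2

Derivation:
After JOIN cities (3 rows):
depts.qty | depts.dept | cities.owner | cities.kind | cities.amt | cities.qty
2 | ops | eve | red | 5 | 2
4 | ops | dave | gold | 9 | 4
3 | fin | bob | gray | 2 | 3
After WHERE (1 rows):
depts.qty | depts.dept | cities.owner | cities.kind | cities.amt | cities.qty
2 | ops | eve | red | 5 | 2
After GROUP BY (1 rows):
cities.amt | sum_qty
5 | 2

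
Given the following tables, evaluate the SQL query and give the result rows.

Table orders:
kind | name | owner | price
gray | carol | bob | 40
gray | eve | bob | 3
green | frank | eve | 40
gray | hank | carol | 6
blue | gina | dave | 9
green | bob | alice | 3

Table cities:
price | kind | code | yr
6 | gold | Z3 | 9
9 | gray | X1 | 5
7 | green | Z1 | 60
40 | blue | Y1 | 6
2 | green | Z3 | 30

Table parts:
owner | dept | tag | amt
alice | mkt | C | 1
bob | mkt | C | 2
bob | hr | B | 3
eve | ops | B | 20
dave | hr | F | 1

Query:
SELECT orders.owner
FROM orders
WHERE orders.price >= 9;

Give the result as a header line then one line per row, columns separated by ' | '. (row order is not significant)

After WHERE (3 rows):
orders.kind | orders.name | orders.owner | orders.price
gray | carol | bob | 40
green | frank | eve | 40
blue | gina | dave | 9
After SELECT (3 rows):
orders.owner
bob
eve
dave

== RESULT ==
orders.owner
bob
eve
dave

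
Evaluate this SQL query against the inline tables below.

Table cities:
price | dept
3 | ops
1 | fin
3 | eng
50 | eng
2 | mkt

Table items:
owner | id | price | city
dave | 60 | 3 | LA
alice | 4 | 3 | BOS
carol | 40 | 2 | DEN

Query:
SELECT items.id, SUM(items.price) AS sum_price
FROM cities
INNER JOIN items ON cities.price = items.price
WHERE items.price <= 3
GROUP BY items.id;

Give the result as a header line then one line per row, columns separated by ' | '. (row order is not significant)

After JOIN items (5 rows):
cities.price | cities.dept | items.owner | items.id | items.price | items.city
3 | ops | dave | 60 | 3 | LA
3 | ops | alice | 4 | 3 | BOS
3 | eng | dave | 60 | 3 | LA
3 | eng | alice | 4 | 3 | BOS
2 | mkt | carol | 40 | 2 | DEN
After WHERE (5 rows):
cities.price | cities.dept | items.owner | items.id | items.price | items.city
3 | ops | dave | 60 | 3 | LA
3 | ops | alice | 4 | 3 | BOS
3 | eng | dave | 60 | 3 | LA
3 | eng | alice | 4 | 3 | BOS
2 | mkt | carol | 40 | 2 | DEN
After GROUP BY (3 rows):
items.id | sum_price
60 | 6
4 | 6
40 | 2

== RESULT ==
items.id | sum_price
60 | 6
4 | 6
40 | 2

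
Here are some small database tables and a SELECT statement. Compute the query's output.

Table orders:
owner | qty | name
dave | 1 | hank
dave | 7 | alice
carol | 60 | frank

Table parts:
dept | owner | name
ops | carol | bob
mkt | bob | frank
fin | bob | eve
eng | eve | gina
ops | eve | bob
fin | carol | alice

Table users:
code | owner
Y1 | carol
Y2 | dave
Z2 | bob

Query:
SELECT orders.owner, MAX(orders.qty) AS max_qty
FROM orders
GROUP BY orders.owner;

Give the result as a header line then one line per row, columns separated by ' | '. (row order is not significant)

== RESULT ==
orders.owner | max_qty
dave | 7
carol | 60

Derivation:
After GROUP BY (2 rows):
orders.owner | max_qty
dave | 7
carol | 60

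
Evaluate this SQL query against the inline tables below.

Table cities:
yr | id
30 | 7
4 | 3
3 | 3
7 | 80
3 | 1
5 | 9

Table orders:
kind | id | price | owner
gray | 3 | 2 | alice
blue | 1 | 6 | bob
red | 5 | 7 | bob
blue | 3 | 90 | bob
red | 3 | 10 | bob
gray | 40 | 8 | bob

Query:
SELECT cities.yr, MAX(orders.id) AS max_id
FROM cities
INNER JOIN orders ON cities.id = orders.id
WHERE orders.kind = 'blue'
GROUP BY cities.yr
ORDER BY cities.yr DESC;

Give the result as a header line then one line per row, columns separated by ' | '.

After JOIN orders (7 rows):
cities.yr | cities.id | orders.kind | orders.id | orders.price | orders.owner
4 | 3 | gray | 3 | 2 | alice
4 | 3 | blue | 3 | 90 | bob
4 | 3 | red | 3 | 10 | bob
3 | 3 | gray | 3 | 2 | alice
3 | 3 | blue | 3 | 90 | bob
3 | 3 | red | 3 | 10 | bob
3 | 1 | blue | 1 | 6 | bob
After WHERE (3 rows):
cities.yr | cities.id | orders.kind | orders.id | orders.price | orders.owner
4 | 3 | blue | 3 | 90 | bob
3 | 3 | blue | 3 | 90 | bob
3 | 1 | blue | 1 | 6 | bob
After GROUP BY (2 rows):
cities.yr | max_id
4 | 3
3 | 3
After ORDER BY (2 rows):
cities.yr | max_id
4 | 3
3 | 3

== RESULT ==
cities.yr | max_id
4 | 3
3 | 3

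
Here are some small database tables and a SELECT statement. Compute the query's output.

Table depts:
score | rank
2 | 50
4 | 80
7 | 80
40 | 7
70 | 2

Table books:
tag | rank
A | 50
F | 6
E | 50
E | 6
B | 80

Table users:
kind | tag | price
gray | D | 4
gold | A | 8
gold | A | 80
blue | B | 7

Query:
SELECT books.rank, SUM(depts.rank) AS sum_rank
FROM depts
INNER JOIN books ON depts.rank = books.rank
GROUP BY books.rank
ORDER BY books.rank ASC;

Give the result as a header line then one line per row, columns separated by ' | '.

After JOIN books (4 rows):
depts.score | depts.rank | books.tag | books.rank
2 | 50 | A | 50
2 | 50 | E | 50
4 | 80 | B | 80
7 | 80 | B | 80
After GROUP BY (2 rows):
books.rank | sum_rank
50 | 100
80 | 160
After ORDER BY (2 rows):
books.rank | sum_rank
50 | 100
80 | 160

== RESULT ==
books.rank | sum_rank
50 | 100
80 | 160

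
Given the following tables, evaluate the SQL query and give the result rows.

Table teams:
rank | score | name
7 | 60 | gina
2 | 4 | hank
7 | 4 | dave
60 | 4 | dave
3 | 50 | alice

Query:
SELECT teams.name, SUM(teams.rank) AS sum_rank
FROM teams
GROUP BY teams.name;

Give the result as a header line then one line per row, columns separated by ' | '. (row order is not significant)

== RESULT ==
teams.name | sum_rank
gina | 7
hank | 2
dave | 67
alice | 3

Derivation:
After GROUP BY (4 rows):
teams.name | sum_rank
gina | 7
hank | 2
dave | 67
alice | 3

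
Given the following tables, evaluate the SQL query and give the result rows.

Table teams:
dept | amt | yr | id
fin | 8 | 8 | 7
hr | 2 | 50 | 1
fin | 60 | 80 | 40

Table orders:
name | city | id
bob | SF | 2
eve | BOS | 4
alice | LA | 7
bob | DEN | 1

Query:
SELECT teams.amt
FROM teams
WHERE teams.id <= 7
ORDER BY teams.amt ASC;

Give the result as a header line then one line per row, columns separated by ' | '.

== RESULT ==
teams.amt
2
8

Derivation:
After WHERE (2 rows):
teams.dept | teams.amt | teams.yr | teams.id
fin | 8 | 8 | 7
hr | 2 | 50 | 1
After SELECT (2 rows):
teams.amt
8
2
After ORDER BY (2 rows):
teams.amt
2
8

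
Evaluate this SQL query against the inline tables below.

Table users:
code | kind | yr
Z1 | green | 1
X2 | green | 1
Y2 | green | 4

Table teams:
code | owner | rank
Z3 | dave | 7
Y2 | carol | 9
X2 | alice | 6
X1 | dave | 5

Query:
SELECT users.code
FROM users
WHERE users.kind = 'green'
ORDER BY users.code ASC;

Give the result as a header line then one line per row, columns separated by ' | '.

== RESULT ==
users.code
X2
Y2
Z1

Derivation:
After WHERE (3 rows):
users.code | users.kind | users.yr
Z1 | green | 1
X2 | green | 1
Y2 | green | 4
After SELECT (3 rows):
users.code
Z1
X2
Y2
After ORDER BY (3 rows):
users.code
X2
Y2
Z1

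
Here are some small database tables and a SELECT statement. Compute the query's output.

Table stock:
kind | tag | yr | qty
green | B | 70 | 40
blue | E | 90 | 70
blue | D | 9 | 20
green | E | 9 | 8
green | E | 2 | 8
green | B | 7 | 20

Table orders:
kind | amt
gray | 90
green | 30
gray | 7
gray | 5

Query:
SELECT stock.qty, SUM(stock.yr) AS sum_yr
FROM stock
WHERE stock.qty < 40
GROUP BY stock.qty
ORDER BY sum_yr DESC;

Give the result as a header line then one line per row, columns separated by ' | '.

== RESULT ==
stock.qty | sum_yr
20 | 16
8 | 11

Derivation:
After WHERE (4 rows):
stock.kind | stock.tag | stock.yr | stock.qty
blue | D | 9 | 20
green | E | 9 | 8
green | E | 2 | 8
green | B | 7 | 20
After GROUP BY (2 rows):
stock.qty | sum_yr
20 | 16
8 | 11
After ORDER BY (2 rows):
stock.qty | sum_yr
20 | 16
8 | 11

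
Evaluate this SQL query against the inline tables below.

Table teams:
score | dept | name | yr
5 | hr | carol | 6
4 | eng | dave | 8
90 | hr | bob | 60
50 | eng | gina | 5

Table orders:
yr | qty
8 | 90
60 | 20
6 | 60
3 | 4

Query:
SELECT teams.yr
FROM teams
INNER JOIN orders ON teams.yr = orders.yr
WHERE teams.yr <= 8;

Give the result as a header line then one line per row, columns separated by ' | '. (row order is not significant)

== RESULT ==
teams.yr
6
8

Derivation:
After JOIN orders (3 rows):
teams.score | teams.dept | teams.name | teams.yr | orders.yr | orders.qty
5 | hr | carol | 6 | 6 | 60
4 | eng | dave | 8 | 8 | 90
90 | hr | bob | 60 | 60 | 20
After WHERE (2 rows):
teams.score | teams.dept | teams.name | teams.yr | orders.yr | orders.qty
5 | hr | carol | 6 | 6 | 60
4 | eng | dave | 8 | 8 | 90
After SELECT (2 rows):
teams.yr
6
8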